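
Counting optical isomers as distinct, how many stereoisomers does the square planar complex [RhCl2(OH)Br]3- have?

2

A square has two trans pairs of vertices; adjacent vertices are cis.
The distinct arrangements are (2 in all): Cl cis; Cl trans.
Each arrangement has an internal mirror plane or centre of symmetry, so none is chiral.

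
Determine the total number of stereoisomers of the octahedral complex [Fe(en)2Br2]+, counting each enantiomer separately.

The six octahedral sites form three mutually perpendicular trans pairs.
Each en is bidentate and must span two cis positions.
There are 2 geometric isomers: Br trans; Br cis (chiral).
One of these lacks any improper symmetry element and so occurs as an enantiomeric pair, giving 2 + 1 = 3 stereoisomers in total.

3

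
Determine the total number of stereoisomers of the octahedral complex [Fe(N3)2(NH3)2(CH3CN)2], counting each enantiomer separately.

6

The distinct arrangements are (5 in all): N3 trans, NH3 trans, CH3CN trans; N3 cis, NH3 cis, CH3CN trans; N3 cis, NH3 trans, CH3CN cis; N3 cis, NH3 cis, CH3CN cis (chiral); N3 trans, NH3 cis, CH3CN cis.
One of these lacks any improper symmetry element and so occurs as an enantiomeric pair, giving 5 + 1 = 6 stereoisomers in total.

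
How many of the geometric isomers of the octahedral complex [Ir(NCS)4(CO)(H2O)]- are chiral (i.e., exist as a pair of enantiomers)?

0

The six octahedral sites form three mutually perpendicular trans pairs.
The distinct arrangements are (2 in all): CO and H2O mutually trans; CO and H2O mutually cis.
Each arrangement has an internal mirror plane or centre of symmetry, so none is chiral.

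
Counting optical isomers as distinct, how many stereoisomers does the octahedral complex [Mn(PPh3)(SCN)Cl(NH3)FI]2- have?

In an octahedral complex each vertex has one trans partner and four cis neighbours.
Placing the ligands in turn and identifying arrangements related by rotation or reflection leaves 15 distinct geometric isomers.
Of these, 15 lack any improper symmetry element and so occur as enantiomeric pairs, giving 15 + 15 = 30 stereoisomers in total.

30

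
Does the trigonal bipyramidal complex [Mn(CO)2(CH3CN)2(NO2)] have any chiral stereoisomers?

yes

In a trigonal bipyramid the two axial positions differ from the three equatorial ones.
Placing the ligands in turn and identifying arrangements related by rotation or reflection leaves 5 distinct geometric isomers.
One of these lacks any improper symmetry element and so occurs as an enantiomeric pair, giving 5 + 1 = 6 stereoisomers in total.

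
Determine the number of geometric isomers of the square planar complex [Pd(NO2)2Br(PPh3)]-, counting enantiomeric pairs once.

2

A square has two trans pairs of vertices; adjacent vertices are cis.
There are 2 geometric isomers: NO2 cis; NO2 trans.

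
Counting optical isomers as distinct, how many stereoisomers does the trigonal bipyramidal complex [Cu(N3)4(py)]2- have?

2

A trigonal bipyramid has two axial and three equatorial sites, which are chemically inequivalent.
Systematic placement gives 2 geometric isomers: py equatorial; py axial.
Each arrangement has an internal mirror plane or centre of symmetry, so none is chiral.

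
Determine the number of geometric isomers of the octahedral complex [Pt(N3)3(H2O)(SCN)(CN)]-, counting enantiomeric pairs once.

There are 4 geometric isomers: N3 mer (3 arrangements); N3 fac (chiral).

4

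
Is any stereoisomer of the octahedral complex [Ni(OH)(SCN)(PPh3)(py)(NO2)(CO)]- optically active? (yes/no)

Placing the ligands in turn and identifying arrangements related by rotation or reflection leaves 15 distinct geometric isomers.
Of these, 15 lack any improper symmetry element and so occur as enantiomeric pairs, giving 15 + 15 = 30 stereoisomers in total.

yes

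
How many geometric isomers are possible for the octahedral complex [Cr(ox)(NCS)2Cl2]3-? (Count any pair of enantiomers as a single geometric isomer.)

3

The six octahedral sites form three mutually perpendicular trans pairs.
Each ox is bidentate and must span two cis positions.
Working through the distinct placements yields 3 geometric isomers: NCS cis, Cl trans; NCS cis, Cl cis (chiral); NCS trans, Cl cis.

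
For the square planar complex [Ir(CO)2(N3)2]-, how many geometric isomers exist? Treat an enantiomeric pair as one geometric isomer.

2

Working through the distinct placements yields 2 geometric isomers: CO cis; CO trans.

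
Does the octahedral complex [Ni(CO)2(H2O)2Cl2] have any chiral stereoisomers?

The six octahedral sites form three mutually perpendicular trans pairs.
The distinct arrangements are (5 in all): CO trans, H2O trans, Cl trans; CO trans, H2O cis, Cl cis; CO cis, H2O trans, Cl cis; CO cis, H2O cis, Cl cis (chiral); CO cis, H2O cis, Cl trans.
One of these lacks any improper symmetry element and so occurs as an enantiomeric pair, giving 5 + 1 = 6 stereoisomers in total.

yes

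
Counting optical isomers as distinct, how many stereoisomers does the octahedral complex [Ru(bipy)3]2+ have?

The six octahedral sites form three mutually perpendicular trans pairs.
Each bipy is bidentate and must span two cis positions.
Only one geometric arrangement is possible; it has no improper symmetry element, so it exists as a pair of enantiomers (2 stereoisomers).

2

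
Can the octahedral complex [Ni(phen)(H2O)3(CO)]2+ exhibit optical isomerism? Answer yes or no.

In an octahedral complex each vertex has one trans partner and four cis neighbours.
Each phen is bidentate and must span two cis positions.
There are 2 geometric isomers: H2O fac; H2O mer.
Each arrangement has an internal mirror plane or centre of symmetry, so none is chiral.

no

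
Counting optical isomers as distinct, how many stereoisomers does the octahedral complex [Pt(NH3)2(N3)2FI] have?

8

In an octahedral complex each vertex has one trans partner and four cis neighbours.
There are 6 geometric isomers: NH3 trans, N3 trans; NH3 cis, N3 cis (3 arrangements, 2 chiral); NH3 trans, N3 cis; NH3 cis, N3 trans.
Of these, 2 lack any improper symmetry element and so occur as enantiomeric pairs, giving 6 + 2 = 8 stereoisomers in total.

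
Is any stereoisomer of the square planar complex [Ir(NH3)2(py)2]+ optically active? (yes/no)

no

In a square planar complex each vertex has one trans partner and two cis neighbours.
Working through the distinct placements yields 2 geometric isomers: NH3 cis; NH3 trans.
Each arrangement has an internal mirror plane or centre of symmetry, so none is chiral.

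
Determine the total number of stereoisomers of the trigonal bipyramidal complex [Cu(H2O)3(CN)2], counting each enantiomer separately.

3

Working through the distinct placements yields 3 geometric isomers: CN both axial; CN one axial, one equatorial; CN both equatorial.
Each arrangement has an internal mirror plane or centre of symmetry, so none is chiral.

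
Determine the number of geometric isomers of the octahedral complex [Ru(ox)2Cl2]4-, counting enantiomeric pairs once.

2

An octahedron has six vertices in three trans pairs; every non-trans pair is cis.
Each ox is bidentate and must span two cis positions.
Working through the distinct placements yields 2 geometric isomers: Cl trans; Cl cis (chiral).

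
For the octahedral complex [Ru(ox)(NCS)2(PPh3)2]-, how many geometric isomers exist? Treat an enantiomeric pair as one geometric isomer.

3

In an octahedral complex each vertex has one trans partner and four cis neighbours.
Each ox is bidentate and must span two cis positions.
Systematic placement gives 3 geometric isomers: NCS trans, PPh3 cis; NCS cis, PPh3 cis (chiral); NCS cis, PPh3 trans.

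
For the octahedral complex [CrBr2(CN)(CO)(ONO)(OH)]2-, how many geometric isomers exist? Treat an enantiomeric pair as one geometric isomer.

In an octahedral complex each vertex has one trans partner and four cis neighbours.
Exhaustive case analysis gives 9 geometric isomers.

9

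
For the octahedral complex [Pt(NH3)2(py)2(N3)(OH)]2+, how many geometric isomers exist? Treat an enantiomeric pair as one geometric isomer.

Systematic placement gives 6 geometric isomers: NH3 cis, py trans; NH3 cis, py cis (3 arrangements, 2 chiral); NH3 trans, py trans; NH3 trans, py cis.

6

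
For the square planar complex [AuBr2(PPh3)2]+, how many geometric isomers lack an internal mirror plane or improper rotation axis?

There are 2 geometric isomers: Br cis; Br trans.
Each arrangement has an internal mirror plane or centre of symmetry, so none is chiral.

0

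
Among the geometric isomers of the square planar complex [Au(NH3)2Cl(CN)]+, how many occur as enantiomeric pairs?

There are 2 geometric isomers: NH3 cis; NH3 trans.
Each arrangement has an internal mirror plane or centre of symmetry, so none is chiral.

0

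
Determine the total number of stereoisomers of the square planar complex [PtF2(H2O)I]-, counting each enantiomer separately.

A square has two trans pairs of vertices; adjacent vertices are cis.
Working through the distinct placements yields 2 geometric isomers: F cis; F trans.
Each arrangement has an internal mirror plane or centre of symmetry, so none is chiral.

2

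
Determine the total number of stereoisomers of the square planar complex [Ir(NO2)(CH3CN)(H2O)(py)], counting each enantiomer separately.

3

A square has two trans pairs of vertices; adjacent vertices are cis.
There are 3 geometric isomers: (CH3CN/NO2 trans, H2O/py trans); (CH3CN/py trans, H2O/NO2 trans); (CH3CN/H2O trans, NO2/py trans).
Each arrangement has an internal mirror plane or centre of symmetry, so none is chiral.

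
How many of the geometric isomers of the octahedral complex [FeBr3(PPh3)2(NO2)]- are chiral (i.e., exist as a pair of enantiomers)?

The six octahedral sites form three mutually perpendicular trans pairs.
Working through the distinct placements yields 3 geometric isomers: Br mer, PPh3 trans; Br mer, PPh3 cis; Br fac, PPh3 cis.
Each arrangement has an internal mirror plane or centre of symmetry, so none is chiral.

0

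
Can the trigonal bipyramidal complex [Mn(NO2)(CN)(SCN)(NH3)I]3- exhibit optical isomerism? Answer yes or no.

yes

In a trigonal bipyramid the two axial positions differ from the three equatorial ones.
Exhaustive case analysis gives 10 geometric isomers.
Of these, 10 lack any improper symmetry element and so occur as enantiomeric pairs, giving 10 + 10 = 20 stereoisomers in total.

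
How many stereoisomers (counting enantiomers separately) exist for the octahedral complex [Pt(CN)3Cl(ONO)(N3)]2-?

The distinct arrangements are (4 in all): CN mer (3 arrangements); CN fac (chiral).
One of these lacks any improper symmetry element and so occurs as an enantiomeric pair, giving 4 + 1 = 5 stereoisomers in total.

5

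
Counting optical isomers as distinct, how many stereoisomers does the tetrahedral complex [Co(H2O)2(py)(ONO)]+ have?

All four vertices of a tetrahedron are equivalent and mutually adjacent, so cis/trans isomerism cannot arise.
Only one geometric arrangement is possible.

1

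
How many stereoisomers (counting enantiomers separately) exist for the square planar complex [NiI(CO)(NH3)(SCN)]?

A square has two trans pairs of vertices; adjacent vertices are cis.
There are 3 geometric isomers: (CO/NH3 trans, I/SCN trans); (CO/SCN trans, I/NH3 trans); (CO/I trans, NH3/SCN trans).
Each arrangement has an internal mirror plane or centre of symmetry, so none is chiral.

3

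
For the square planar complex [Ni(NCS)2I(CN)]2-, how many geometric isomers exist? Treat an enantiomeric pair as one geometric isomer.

In a square planar complex each vertex has one trans partner and two cis neighbours.
The distinct arrangements are (2 in all): NCS cis; NCS trans.

2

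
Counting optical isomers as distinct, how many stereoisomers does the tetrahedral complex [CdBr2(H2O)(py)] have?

Only one geometric arrangement is possible.

1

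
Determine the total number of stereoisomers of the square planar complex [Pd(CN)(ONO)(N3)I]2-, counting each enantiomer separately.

3

There are 3 geometric isomers: (CN/N3 trans, I/ONO trans); (CN/ONO trans, I/N3 trans); (CN/I trans, N3/ONO trans).
Each arrangement has an internal mirror plane or centre of symmetry, so none is chiral.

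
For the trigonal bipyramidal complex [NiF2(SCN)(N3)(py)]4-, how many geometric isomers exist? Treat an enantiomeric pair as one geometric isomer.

7

A trigonal bipyramid has two axial and three equatorial sites, which are chemically inequivalent.
Placing the ligands in turn and identifying arrangements related by rotation or reflection leaves 7 distinct geometric isomers.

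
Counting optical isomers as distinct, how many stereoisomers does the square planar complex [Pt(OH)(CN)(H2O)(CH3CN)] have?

There are 3 geometric isomers: (CH3CN/H2O trans, CN/OH trans); (CH3CN/OH trans, CN/H2O trans); (CH3CN/CN trans, H2O/OH trans).
Each arrangement has an internal mirror plane or centre of symmetry, so none is chiral.

3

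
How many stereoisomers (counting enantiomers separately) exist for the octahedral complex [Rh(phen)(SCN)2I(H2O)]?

6

Each phen is bidentate and must span two cis positions.
Systematic placement gives 4 geometric isomers: SCN cis (3 arrangements, 2 chiral); SCN trans.
Of these, 2 lack any improper symmetry element and so occur as enantiomeric pairs, giving 4 + 2 = 6 stereoisomers in total.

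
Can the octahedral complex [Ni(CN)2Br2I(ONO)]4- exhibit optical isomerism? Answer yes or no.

yes

In an octahedral complex each vertex has one trans partner and four cis neighbours.
Working through the distinct placements yields 6 geometric isomers: CN trans, Br trans; CN cis, Br trans; CN cis, Br cis (3 arrangements, 2 chiral); CN trans, Br cis.
Of these, 2 lack any improper symmetry element and so occur as enantiomeric pairs, giving 6 + 2 = 8 stereoisomers in total.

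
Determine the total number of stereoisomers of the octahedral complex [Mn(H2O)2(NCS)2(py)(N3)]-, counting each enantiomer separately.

8

In an octahedral complex each vertex has one trans partner and four cis neighbours.
Working through the distinct placements yields 6 geometric isomers: H2O trans, NCS cis; H2O trans, NCS trans; H2O cis, NCS cis (3 arrangements, 2 chiral); H2O cis, NCS trans.
Of these, 2 lack any improper symmetry element and so occur as enantiomeric pairs, giving 6 + 2 = 8 stereoisomers in total.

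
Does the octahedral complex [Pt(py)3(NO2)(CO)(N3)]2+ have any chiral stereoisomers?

An octahedron has six vertices in three trans pairs; every non-trans pair is cis.
Systematic placement gives 4 geometric isomers: py mer (3 arrangements); py fac (chiral).
One of these lacks any improper symmetry element and so occurs as an enantiomeric pair, giving 4 + 1 = 5 stereoisomers in total.

yes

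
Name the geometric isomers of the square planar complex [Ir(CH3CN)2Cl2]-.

In a square planar complex each vertex has one trans partner and two cis neighbours.
There are 2 geometric isomers: CH3CN cis; CH3CN trans.

cis and trans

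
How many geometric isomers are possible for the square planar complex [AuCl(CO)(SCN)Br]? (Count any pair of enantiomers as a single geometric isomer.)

3

There are 3 geometric isomers: (Br/Cl trans, CO/SCN trans); (Br/SCN trans, CO/Cl trans); (Br/CO trans, Cl/SCN trans).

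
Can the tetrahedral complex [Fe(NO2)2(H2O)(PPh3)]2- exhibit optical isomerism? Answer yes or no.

All four vertices of a tetrahedron are equivalent and mutually adjacent, so cis/trans isomerism cannot arise.
Only one geometric arrangement is possible.

no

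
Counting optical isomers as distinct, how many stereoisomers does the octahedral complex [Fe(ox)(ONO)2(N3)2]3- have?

The six octahedral sites form three mutually perpendicular trans pairs.
Each ox is bidentate and must span two cis positions.
Working through the distinct placements yields 3 geometric isomers: ONO cis, N3 trans; ONO cis, N3 cis (chiral); ONO trans, N3 cis.
One of these lacks any improper symmetry element and so occurs as an enantiomeric pair, giving 3 + 1 = 4 stereoisomers in total.

4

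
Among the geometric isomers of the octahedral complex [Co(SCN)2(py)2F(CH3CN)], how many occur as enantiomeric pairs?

An octahedron has six vertices in three trans pairs; every non-trans pair is cis.
Working through the distinct placements yields 6 geometric isomers: SCN trans, py trans; SCN cis, py cis (3 arrangements, 2 chiral); SCN cis, py trans; SCN trans, py cis.
Of these, 2 lack any improper symmetry element and so occur as enantiomeric pairs, giving 6 + 2 = 8 stereoisomers in total.

2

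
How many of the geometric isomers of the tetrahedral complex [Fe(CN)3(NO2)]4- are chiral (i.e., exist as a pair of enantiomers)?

Only one geometric arrangement is possible.

0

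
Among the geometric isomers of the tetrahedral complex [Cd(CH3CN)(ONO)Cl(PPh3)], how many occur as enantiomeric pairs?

All four vertices of a tetrahedron are equivalent and mutually adjacent, so cis/trans isomerism cannot arise.
Only one geometric arrangement is possible; it has no improper symmetry element, so it exists as a pair of enantiomers (2 stereoisomers).

1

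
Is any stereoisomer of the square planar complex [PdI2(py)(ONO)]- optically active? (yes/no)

no

A square has two trans pairs of vertices; adjacent vertices are cis.
Systematic placement gives 2 geometric isomers: I cis; I trans.
Each arrangement has an internal mirror plane or centre of symmetry, so none is chiral.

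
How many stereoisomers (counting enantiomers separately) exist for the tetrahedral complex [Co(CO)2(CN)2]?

1

In a tetrahedral complex all four positions are equivalent and every pair of ligands is adjacent — there is no cis/trans distinction.
Only one geometric arrangement is possible.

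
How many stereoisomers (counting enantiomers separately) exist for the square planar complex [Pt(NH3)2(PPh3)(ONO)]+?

2

In a square planar complex each vertex has one trans partner and two cis neighbours.
There are 2 geometric isomers: NH3 cis; NH3 trans.
Each arrangement has an internal mirror plane or centre of symmetry, so none is chiral.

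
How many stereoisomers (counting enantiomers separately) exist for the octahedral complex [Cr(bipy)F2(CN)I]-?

6

An octahedron has six vertices in three trans pairs; every non-trans pair is cis.
Each bipy is bidentate and must span two cis positions.
Systematic placement gives 4 geometric isomers: F cis (3 arrangements, 2 chiral); F trans.
Of these, 2 lack any improper symmetry element and so occur as enantiomeric pairs, giving 4 + 2 = 6 stereoisomers in total.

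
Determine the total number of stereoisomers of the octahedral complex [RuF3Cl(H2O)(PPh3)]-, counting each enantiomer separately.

5

An octahedron has six vertices in three trans pairs; every non-trans pair is cis.
Systematic placement gives 4 geometric isomers: F mer (3 arrangements); F fac (chiral).
One of these lacks any improper symmetry element and so occurs as an enantiomeric pair, giving 4 + 1 = 5 stereoisomers in total.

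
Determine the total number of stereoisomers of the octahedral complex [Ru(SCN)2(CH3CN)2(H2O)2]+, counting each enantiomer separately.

6

The six octahedral sites form three mutually perpendicular trans pairs.
Systematic placement gives 5 geometric isomers: SCN trans, CH3CN trans, H2O trans; SCN cis, CH3CN trans, H2O cis; SCN trans, CH3CN cis, H2O cis; SCN cis, CH3CN cis, H2O cis (chiral); SCN cis, CH3CN cis, H2O trans.
One of these lacks any improper symmetry element and so occurs as an enantiomeric pair, giving 5 + 1 = 6 stereoisomers in total.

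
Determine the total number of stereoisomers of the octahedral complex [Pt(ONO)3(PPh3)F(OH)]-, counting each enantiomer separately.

5

An octahedron has six vertices in three trans pairs; every non-trans pair is cis.
The distinct arrangements are (4 in all): ONO mer (3 arrangements); ONO fac (chiral).
One of these lacks any improper symmetry element and so occurs as an enantiomeric pair, giving 4 + 1 = 5 stereoisomers in total.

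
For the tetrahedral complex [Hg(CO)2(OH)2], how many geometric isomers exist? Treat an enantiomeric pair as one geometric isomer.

All four vertices of a tetrahedron are equivalent and mutually adjacent, so cis/trans isomerism cannot arise.
Only one geometric arrangement is possible.

1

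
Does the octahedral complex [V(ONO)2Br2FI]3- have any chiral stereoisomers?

yes

The six octahedral sites form three mutually perpendicular trans pairs.
The distinct arrangements are (6 in all): ONO trans, Br trans; ONO cis, Br trans; ONO trans, Br cis; ONO cis, Br cis (3 arrangements, 2 chiral).
Of these, 2 lack any improper symmetry element and so occur as enantiomeric pairs, giving 6 + 2 = 8 stereoisomers in total.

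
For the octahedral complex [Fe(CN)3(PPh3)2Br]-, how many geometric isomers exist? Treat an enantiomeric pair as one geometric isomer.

3

The distinct arrangements are (3 in all): CN mer, PPh3 trans; CN fac, PPh3 cis; CN mer, PPh3 cis.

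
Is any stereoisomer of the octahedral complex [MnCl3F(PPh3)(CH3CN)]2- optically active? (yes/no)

yes

The six octahedral sites form three mutually perpendicular trans pairs.
There are 4 geometric isomers: Cl mer (3 arrangements); Cl fac (chiral).
One of these lacks any improper symmetry element and so occurs as an enantiomeric pair, giving 4 + 1 = 5 stereoisomers in total.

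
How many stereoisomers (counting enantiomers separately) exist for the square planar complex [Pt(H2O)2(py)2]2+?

A square has two trans pairs of vertices; adjacent vertices are cis.
Systematic placement gives 2 geometric isomers: H2O cis; H2O trans.
Each arrangement has an internal mirror plane or centre of symmetry, so none is chiral.

2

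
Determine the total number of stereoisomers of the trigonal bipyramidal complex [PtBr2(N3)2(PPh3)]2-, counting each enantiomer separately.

6

A trigonal bipyramid has two axial and three equatorial sites, which are chemically inequivalent.
Placing the ligands in turn and identifying arrangements related by rotation or reflection leaves 5 distinct geometric isomers.
One of these lacks any improper symmetry element and so occurs as an enantiomeric pair, giving 5 + 1 = 6 stereoisomers in total.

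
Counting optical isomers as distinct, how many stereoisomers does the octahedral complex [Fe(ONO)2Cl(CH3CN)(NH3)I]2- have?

15

Systematic enumeration (placing each ligand type in turn and discarding arrangements equivalent by rotation or reflection) gives 9 geometric isomers.
Of these, 6 lack any improper symmetry element and so occur as enantiomeric pairs, giving 9 + 6 = 15 stereoisomers in total.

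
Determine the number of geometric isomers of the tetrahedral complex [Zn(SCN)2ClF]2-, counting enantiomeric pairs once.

1

In a tetrahedral complex all four positions are equivalent and every pair of ligands is adjacent — there is no cis/trans distinction.
Only one geometric arrangement is possible.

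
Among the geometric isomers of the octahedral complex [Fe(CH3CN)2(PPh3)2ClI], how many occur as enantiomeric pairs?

2

An octahedron has six vertices in three trans pairs; every non-trans pair is cis.
The distinct arrangements are (6 in all): CH3CN trans, PPh3 trans; CH3CN trans, PPh3 cis; CH3CN cis, PPh3 trans; CH3CN cis, PPh3 cis (3 arrangements, 2 chiral).
Of these, 2 lack any improper symmetry element and so occur as enantiomeric pairs, giving 6 + 2 = 8 stereoisomers in total.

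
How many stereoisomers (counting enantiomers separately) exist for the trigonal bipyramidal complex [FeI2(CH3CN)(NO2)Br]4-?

Placing the ligands in turn and identifying arrangements related by rotation or reflection leaves 7 distinct geometric isomers.
Of these, 3 lack any improper symmetry element and so occur as enantiomeric pairs, giving 7 + 3 = 10 stereoisomers in total.

10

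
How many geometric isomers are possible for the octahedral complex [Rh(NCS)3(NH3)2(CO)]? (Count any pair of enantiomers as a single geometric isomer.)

3

The six octahedral sites form three mutually perpendicular trans pairs.
Working through the distinct placements yields 3 geometric isomers: NCS mer, NH3 trans; NCS fac, NH3 cis; NCS mer, NH3 cis.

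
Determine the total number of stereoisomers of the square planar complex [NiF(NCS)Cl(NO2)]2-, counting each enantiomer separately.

In a square planar complex each vertex has one trans partner and two cis neighbours.
There are 3 geometric isomers: (Cl/NCS trans, F/NO2 trans); (Cl/NO2 trans, F/NCS trans); (Cl/F trans, NCS/NO2 trans).
Each arrangement has an internal mirror plane or centre of symmetry, so none is chiral.

3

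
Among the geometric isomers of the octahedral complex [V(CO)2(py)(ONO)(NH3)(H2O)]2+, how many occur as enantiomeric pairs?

The six octahedral sites form three mutually perpendicular trans pairs.
Exhaustive case analysis gives 9 geometric isomers.
Of these, 6 lack any improper symmetry element and so occur as enantiomeric pairs, giving 9 + 6 = 15 stereoisomers in total.

6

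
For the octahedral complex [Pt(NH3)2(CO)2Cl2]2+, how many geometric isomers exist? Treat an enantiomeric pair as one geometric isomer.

5

In an octahedral complex each vertex has one trans partner and four cis neighbours.
The distinct arrangements are (5 in all): NH3 trans, CO trans, Cl trans; NH3 cis, CO trans, Cl cis; NH3 trans, CO cis, Cl cis; NH3 cis, CO cis, Cl cis (chiral); NH3 cis, CO cis, Cl trans.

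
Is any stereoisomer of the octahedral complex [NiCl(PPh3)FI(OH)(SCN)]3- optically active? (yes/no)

The six octahedral sites form three mutually perpendicular trans pairs.
Systematic enumeration (placing each ligand type in turn and discarding arrangements equivalent by rotation or reflection) gives 15 geometric isomers.
Of these, 15 lack any improper symmetry element and so occur as enantiomeric pairs, giving 15 + 15 = 30 stereoisomers in total.

yes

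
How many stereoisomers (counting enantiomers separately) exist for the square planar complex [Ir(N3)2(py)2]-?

In a square planar complex each vertex has one trans partner and two cis neighbours.
The distinct arrangements are (2 in all): N3 cis; N3 trans.
Each arrangement has an internal mirror plane or centre of symmetry, so none is chiral.

2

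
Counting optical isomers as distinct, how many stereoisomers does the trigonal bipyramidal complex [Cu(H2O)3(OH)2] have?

3

A trigonal bipyramid has two axial and three equatorial sites, which are chemically inequivalent.
The distinct arrangements are (3 in all): OH both equatorial; OH one axial, one equatorial; OH both axial.
Each arrangement has an internal mirror plane or centre of symmetry, so none is chiral.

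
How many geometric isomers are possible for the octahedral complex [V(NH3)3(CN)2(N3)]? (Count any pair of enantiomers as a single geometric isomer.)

3

An octahedron has six vertices in three trans pairs; every non-trans pair is cis.
The distinct arrangements are (3 in all): NH3 mer, CN trans; NH3 mer, CN cis; NH3 fac, CN cis.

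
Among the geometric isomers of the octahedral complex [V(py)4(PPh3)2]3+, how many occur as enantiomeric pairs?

0

Systematic placement gives 2 geometric isomers: PPh3 trans; PPh3 cis.
Each arrangement has an internal mirror plane or centre of symmetry, so none is chiral.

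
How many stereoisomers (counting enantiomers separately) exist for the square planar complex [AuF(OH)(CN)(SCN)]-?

3

In a square planar complex each vertex has one trans partner and two cis neighbours.
Working through the distinct placements yields 3 geometric isomers: (CN/OH trans, F/SCN trans); (CN/SCN trans, F/OH trans); (CN/F trans, OH/SCN trans).
Each arrangement has an internal mirror plane or centre of symmetry, so none is chiral.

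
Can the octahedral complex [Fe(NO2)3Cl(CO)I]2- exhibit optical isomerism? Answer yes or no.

In an octahedral complex each vertex has one trans partner and four cis neighbours.
Working through the distinct placements yields 4 geometric isomers: NO2 mer (3 arrangements); NO2 fac (chiral).
One of these lacks any improper symmetry element and so occurs as an enantiomeric pair, giving 4 + 1 = 5 stereoisomers in total.

yes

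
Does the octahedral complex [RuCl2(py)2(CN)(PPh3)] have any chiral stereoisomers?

yes

Working through the distinct placements yields 6 geometric isomers: Cl cis, py trans; Cl cis, py cis (3 arrangements, 2 chiral); Cl trans, py trans; Cl trans, py cis.
Of these, 2 lack any improper symmetry element and so occur as enantiomeric pairs, giving 6 + 2 = 8 stereoisomers in total.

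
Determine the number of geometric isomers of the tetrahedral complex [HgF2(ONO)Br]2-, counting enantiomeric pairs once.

1

In a tetrahedral complex all four positions are equivalent and every pair of ligands is adjacent — there is no cis/trans distinction.
Only one geometric arrangement is possible.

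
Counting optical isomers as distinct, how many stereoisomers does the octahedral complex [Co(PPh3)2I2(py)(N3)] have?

In an octahedral complex each vertex has one trans partner and four cis neighbours.
Systematic placement gives 6 geometric isomers: PPh3 cis, I trans; PPh3 trans, I trans; PPh3 cis, I cis (3 arrangements, 2 chiral); PPh3 trans, I cis.
Of these, 2 lack any improper symmetry element and so occur as enantiomeric pairs, giving 6 + 2 = 8 stereoisomers in total.

8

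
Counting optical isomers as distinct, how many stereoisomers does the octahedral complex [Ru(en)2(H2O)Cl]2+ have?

The six octahedral sites form three mutually perpendicular trans pairs.
Each en is bidentate and must span two cis positions.
Systematic placement gives 2 geometric isomers: H2O and Cl mutually trans; H2O and Cl mutually cis (chiral).
One of these lacks any improper symmetry element and so occurs as an enantiomeric pair, giving 2 + 1 = 3 stereoisomers in total.

3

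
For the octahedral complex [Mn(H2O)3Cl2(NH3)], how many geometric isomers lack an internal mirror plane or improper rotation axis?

An octahedron has six vertices in three trans pairs; every non-trans pair is cis.
Systematic placement gives 3 geometric isomers: H2O mer, Cl trans; H2O fac, Cl cis; H2O mer, Cl cis.
Each arrangement has an internal mirror plane or centre of symmetry, so none is chiral.

0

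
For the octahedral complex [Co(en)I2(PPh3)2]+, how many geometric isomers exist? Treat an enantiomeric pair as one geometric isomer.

3

Each en is bidentate and must span two cis positions.
Working through the distinct placements yields 3 geometric isomers: I trans, PPh3 cis; I cis, PPh3 cis (chiral); I cis, PPh3 trans.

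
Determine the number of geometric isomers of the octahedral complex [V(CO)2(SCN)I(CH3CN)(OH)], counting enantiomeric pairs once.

9

In an octahedral complex each vertex has one trans partner and four cis neighbours.
Systematic enumeration (placing each ligand type in turn and discarding arrangements equivalent by rotation or reflection) gives 9 geometric isomers.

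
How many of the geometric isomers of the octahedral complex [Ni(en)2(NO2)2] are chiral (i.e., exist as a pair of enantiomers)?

1

Each en is bidentate and must span two cis positions.
Systematic placement gives 2 geometric isomers: NO2 trans; NO2 cis (chiral).
One of these lacks any improper symmetry element and so occurs as an enantiomeric pair, giving 2 + 1 = 3 stereoisomers in total.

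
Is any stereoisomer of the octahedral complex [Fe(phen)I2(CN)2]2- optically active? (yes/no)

In an octahedral complex each vertex has one trans partner and four cis neighbours.
Each phen is bidentate and must span two cis positions.
There are 3 geometric isomers: I cis, CN trans; I cis, CN cis (chiral); I trans, CN cis.
One of these lacks any improper symmetry element and so occurs as an enantiomeric pair, giving 3 + 1 = 4 stereoisomers in total.

yes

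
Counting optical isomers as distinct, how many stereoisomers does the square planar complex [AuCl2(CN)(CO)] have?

Systematic placement gives 2 geometric isomers: Cl cis; Cl trans.
Each arrangement has an internal mirror plane or centre of symmetry, so none is chiral.

2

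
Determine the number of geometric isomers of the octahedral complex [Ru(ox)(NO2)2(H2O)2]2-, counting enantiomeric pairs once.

3

An octahedron has six vertices in three trans pairs; every non-trans pair is cis.
Each ox is bidentate and must span two cis positions.
Systematic placement gives 3 geometric isomers: NO2 cis, H2O trans; NO2 cis, H2O cis (chiral); NO2 trans, H2O cis.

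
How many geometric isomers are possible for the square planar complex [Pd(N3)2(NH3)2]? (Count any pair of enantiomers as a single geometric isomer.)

2

In a square planar complex each vertex has one trans partner and two cis neighbours.
Working through the distinct placements yields 2 geometric isomers: N3 cis; N3 trans.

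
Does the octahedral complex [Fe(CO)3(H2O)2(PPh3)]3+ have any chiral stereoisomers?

An octahedron has six vertices in three trans pairs; every non-trans pair is cis.
There are 3 geometric isomers: CO mer, H2O cis; CO mer, H2O trans; CO fac, H2O cis.
Each arrangement has an internal mirror plane or centre of symmetry, so none is chiral.

no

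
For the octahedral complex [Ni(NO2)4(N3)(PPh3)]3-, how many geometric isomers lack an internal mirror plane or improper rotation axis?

The distinct arrangements are (2 in all): N3 and PPh3 mutually cis; N3 and PPh3 mutually trans.
Each arrangement has an internal mirror plane or centre of symmetry, so none is chiral.

0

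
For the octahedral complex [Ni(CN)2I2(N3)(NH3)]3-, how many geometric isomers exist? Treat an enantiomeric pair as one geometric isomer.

An octahedron has six vertices in three trans pairs; every non-trans pair is cis.
Systematic placement gives 6 geometric isomers: CN trans, I trans; CN trans, I cis; CN cis, I cis (3 arrangements, 2 chiral); CN cis, I trans.

6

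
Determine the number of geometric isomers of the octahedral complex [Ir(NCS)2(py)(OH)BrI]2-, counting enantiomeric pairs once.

9

In an octahedral complex each vertex has one trans partner and four cis neighbours.
Exhaustive case analysis gives 9 geometric isomers.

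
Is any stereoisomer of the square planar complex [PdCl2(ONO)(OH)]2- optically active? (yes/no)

A square has two trans pairs of vertices; adjacent vertices are cis.
Working through the distinct placements yields 2 geometric isomers: Cl cis; Cl trans.
Each arrangement has an internal mirror plane or centre of symmetry, so none is chiral.

no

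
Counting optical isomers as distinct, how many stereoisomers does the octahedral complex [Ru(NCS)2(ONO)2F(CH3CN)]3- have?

Systematic placement gives 6 geometric isomers: NCS trans, ONO trans; NCS cis, ONO cis (3 arrangements, 2 chiral); NCS cis, ONO trans; NCS trans, ONO cis.
Of these, 2 lack any improper symmetry element and so occur as enantiomeric pairs, giving 6 + 2 = 8 stereoisomers in total.

8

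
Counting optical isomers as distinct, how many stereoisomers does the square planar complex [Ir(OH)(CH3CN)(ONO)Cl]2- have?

Working through the distinct placements yields 3 geometric isomers: (CH3CN/OH trans, Cl/ONO trans); (CH3CN/ONO trans, Cl/OH trans); (CH3CN/Cl trans, OH/ONO trans).
Each arrangement has an internal mirror plane or centre of symmetry, so none is chiral.

3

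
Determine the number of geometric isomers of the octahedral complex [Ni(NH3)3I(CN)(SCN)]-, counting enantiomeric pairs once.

In an octahedral complex each vertex has one trans partner and four cis neighbours.
Working through the distinct placements yields 4 geometric isomers: NH3 mer (3 arrangements); NH3 fac (chiral).

4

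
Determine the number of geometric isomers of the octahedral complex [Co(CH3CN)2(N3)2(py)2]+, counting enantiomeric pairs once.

5

The distinct arrangements are (5 in all): CH3CN trans, N3 trans, py trans; CH3CN trans, N3 cis, py cis; CH3CN cis, N3 cis, py trans; CH3CN cis, N3 cis, py cis (chiral); CH3CN cis, N3 trans, py cis.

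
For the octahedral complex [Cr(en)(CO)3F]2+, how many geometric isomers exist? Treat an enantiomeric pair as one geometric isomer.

The six octahedral sites form three mutually perpendicular trans pairs.
Each en is bidentate and must span two cis positions.
There are 2 geometric isomers: CO mer; CO fac.

2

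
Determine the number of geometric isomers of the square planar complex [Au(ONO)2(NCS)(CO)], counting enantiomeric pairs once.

In a square planar complex each vertex has one trans partner and two cis neighbours.
The distinct arrangements are (2 in all): ONO cis; ONO trans.

2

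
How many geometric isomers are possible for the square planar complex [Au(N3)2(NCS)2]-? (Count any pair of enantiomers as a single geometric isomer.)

There are 2 geometric isomers: N3 cis; N3 trans.

2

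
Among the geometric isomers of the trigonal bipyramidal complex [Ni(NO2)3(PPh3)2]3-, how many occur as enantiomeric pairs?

0

A trigonal bipyramid has two axial and three equatorial sites, which are chemically inequivalent.
Working through the distinct placements yields 3 geometric isomers: PPh3 both equatorial; PPh3 one axial, one equatorial; PPh3 both axial.
Each arrangement has an internal mirror plane or centre of symmetry, so none is chiral.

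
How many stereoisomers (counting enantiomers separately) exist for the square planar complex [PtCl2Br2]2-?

2

A square has two trans pairs of vertices; adjacent vertices are cis.
Working through the distinct placements yields 2 geometric isomers: Cl cis; Cl trans.
Each arrangement has an internal mirror plane or centre of symmetry, so none is chiral.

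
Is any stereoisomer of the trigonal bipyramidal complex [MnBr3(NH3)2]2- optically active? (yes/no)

no

A trigonal bipyramid has two axial and three equatorial sites, which are chemically inequivalent.
Working through the distinct placements yields 3 geometric isomers: NH3 both equatorial; NH3 one axial, one equatorial; NH3 both axial.
Each arrangement has an internal mirror plane or centre of symmetry, so none is chiral.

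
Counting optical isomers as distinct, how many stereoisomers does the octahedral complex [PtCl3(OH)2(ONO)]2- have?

3

In an octahedral complex each vertex has one trans partner and four cis neighbours.
There are 3 geometric isomers: Cl mer, OH cis; Cl mer, OH trans; Cl fac, OH cis.
Each arrangement has an internal mirror plane or centre of symmetry, so none is chiral.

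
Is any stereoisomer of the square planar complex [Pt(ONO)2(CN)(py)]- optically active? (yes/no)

no

A square has two trans pairs of vertices; adjacent vertices are cis.
The distinct arrangements are (2 in all): ONO cis; ONO trans.
Each arrangement has an internal mirror plane or centre of symmetry, so none is chiral.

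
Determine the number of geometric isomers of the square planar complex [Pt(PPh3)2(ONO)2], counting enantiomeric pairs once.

In a square planar complex each vertex has one trans partner and two cis neighbours.
There are 2 geometric isomers: PPh3 cis; PPh3 trans.

2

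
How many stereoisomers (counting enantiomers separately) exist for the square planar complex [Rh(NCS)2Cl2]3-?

2

A square has two trans pairs of vertices; adjacent vertices are cis.
There are 2 geometric isomers: NCS cis; NCS trans.
Each arrangement has an internal mirror plane or centre of symmetry, so none is chiral.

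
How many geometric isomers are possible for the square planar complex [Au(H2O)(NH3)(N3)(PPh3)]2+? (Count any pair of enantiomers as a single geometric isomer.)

3

In a square planar complex each vertex has one trans partner and two cis neighbours.
Systematic placement gives 3 geometric isomers: (H2O/NH3 trans, N3/PPh3 trans); (H2O/PPh3 trans, N3/NH3 trans); (H2O/N3 trans, NH3/PPh3 trans).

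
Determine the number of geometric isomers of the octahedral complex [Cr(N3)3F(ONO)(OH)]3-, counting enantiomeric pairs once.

4

In an octahedral complex each vertex has one trans partner and four cis neighbours.
Working through the distinct placements yields 4 geometric isomers: N3 mer (3 arrangements); N3 fac (chiral).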